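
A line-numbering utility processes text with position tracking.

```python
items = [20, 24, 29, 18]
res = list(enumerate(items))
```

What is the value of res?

Step 1: enumerate pairs each element with its index:
  (0, 20)
  (1, 24)
  (2, 29)
  (3, 18)
Therefore res = [(0, 20), (1, 24), (2, 29), (3, 18)].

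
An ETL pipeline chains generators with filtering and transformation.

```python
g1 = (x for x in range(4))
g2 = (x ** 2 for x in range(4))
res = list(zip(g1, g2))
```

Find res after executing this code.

Step 1: g1 produces [0, 1, 2, 3].
Step 2: g2 produces [0, 1, 4, 9].
Step 3: zip pairs them: [(0, 0), (1, 1), (2, 4), (3, 9)].
Therefore res = [(0, 0), (1, 1), (2, 4), (3, 9)].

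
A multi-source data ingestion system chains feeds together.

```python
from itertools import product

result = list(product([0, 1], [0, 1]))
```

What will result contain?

Step 1: product([0, 1], [0, 1]) gives all pairs:
  (0, 0)
  (0, 1)
  (1, 0)
  (1, 1)
Therefore result = [(0, 0), (0, 1), (1, 0), (1, 1)].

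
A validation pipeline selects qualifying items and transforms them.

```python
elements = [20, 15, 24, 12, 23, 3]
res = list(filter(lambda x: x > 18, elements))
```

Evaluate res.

Step 1: Filter elements > 18:
  20: kept
  15: removed
  24: kept
  12: removed
  23: kept
  3: removed
Therefore res = [20, 24, 23].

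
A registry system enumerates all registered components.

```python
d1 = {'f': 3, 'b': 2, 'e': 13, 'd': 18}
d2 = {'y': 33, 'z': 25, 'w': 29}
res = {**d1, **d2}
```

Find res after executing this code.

Step 1: Merge d1 and d2 (d2 values override on key conflicts).
Step 2: d1 has keys ['f', 'b', 'e', 'd'], d2 has keys ['y', 'z', 'w'].
Therefore res = {'f': 3, 'b': 2, 'e': 13, 'd': 18, 'y': 33, 'z': 25, 'w': 29}.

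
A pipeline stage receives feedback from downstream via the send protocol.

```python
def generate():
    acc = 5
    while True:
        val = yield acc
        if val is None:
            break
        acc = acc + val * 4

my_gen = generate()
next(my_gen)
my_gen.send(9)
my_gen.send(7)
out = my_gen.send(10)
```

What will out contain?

Step 1: next() -> yield acc=5.
Step 2: send(9) -> val=9, acc = 5 + 9*4 = 41, yield 41.
Step 3: send(7) -> val=7, acc = 41 + 7*4 = 69, yield 69.
Step 4: send(10) -> val=10, acc = 69 + 10*4 = 109, yield 109.
Therefore out = 109.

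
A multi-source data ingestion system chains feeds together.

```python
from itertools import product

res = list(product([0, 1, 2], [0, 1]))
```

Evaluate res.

Step 1: product([0, 1, 2], [0, 1]) gives all pairs:
  (0, 0)
  (0, 1)
  (1, 0)
  (1, 1)
  (2, 0)
  (2, 1)
Therefore res = [(0, 0), (0, 1), (1, 0), (1, 1), (2, 0), (2, 1)].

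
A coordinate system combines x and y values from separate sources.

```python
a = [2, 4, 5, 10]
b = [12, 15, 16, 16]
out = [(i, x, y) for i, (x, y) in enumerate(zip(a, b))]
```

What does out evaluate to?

Step 1: enumerate(zip(a, b)) gives index with paired elements:
  i=0: (2, 12)
  i=1: (4, 15)
  i=2: (5, 16)
  i=3: (10, 16)
Therefore out = [(0, 2, 12), (1, 4, 15), (2, 5, 16), (3, 10, 16)].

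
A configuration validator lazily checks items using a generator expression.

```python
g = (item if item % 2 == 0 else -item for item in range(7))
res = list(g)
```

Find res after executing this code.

Step 1: For each item in range(7), yield item if even, else -item:
  item=0: even, yield 0
  item=1: odd, yield -1
  item=2: even, yield 2
  item=3: odd, yield -3
  item=4: even, yield 4
  item=5: odd, yield -5
  item=6: even, yield 6
Therefore res = [0, -1, 2, -3, 4, -5, 6].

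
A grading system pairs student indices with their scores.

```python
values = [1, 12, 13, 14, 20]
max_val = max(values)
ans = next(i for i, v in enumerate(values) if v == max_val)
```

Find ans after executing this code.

Step 1: max([1, 12, 13, 14, 20]) = 20.
Step 2: Find first index where value == 20:
  Index 0: 1 != 20
  Index 1: 12 != 20
  Index 2: 13 != 20
  Index 3: 14 != 20
  Index 4: 20 == 20, found!
Therefore ans = 4.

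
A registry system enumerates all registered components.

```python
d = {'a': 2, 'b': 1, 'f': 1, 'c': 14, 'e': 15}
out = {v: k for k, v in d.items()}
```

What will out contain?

Step 1: Invert dict (swap keys and values):
  'a': 2 -> 2: 'a'
  'b': 1 -> 1: 'b'
  'f': 1 -> 1: 'f'
  'c': 14 -> 14: 'c'
  'e': 15 -> 15: 'e'
Therefore out = {2: 'a', 1: 'f', 14: 'c', 15: 'e'}.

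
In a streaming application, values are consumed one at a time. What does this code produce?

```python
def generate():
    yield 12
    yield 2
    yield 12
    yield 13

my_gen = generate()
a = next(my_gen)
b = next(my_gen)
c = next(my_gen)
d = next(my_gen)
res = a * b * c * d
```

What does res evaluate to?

Step 1: Create generator and consume all values:
  a = next(my_gen) = 12
  b = next(my_gen) = 2
  c = next(my_gen) = 12
  d = next(my_gen) = 13
Step 2: res = 12 * 2 * 12 * 13 = 3744.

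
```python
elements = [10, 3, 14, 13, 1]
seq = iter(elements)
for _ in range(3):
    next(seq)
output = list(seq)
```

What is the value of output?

Step 1: Create iterator over [10, 3, 14, 13, 1].
Step 2: Advance 3 positions (consuming [10, 3, 14]).
Step 3: list() collects remaining elements: [13, 1].
Therefore output = [13, 1].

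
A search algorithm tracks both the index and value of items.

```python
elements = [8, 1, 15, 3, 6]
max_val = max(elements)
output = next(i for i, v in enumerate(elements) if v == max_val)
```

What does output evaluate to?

Step 1: max([8, 1, 15, 3, 6]) = 15.
Step 2: Find first index where value == 15:
  Index 0: 8 != 15
  Index 1: 1 != 15
  Index 2: 15 == 15, found!
Therefore output = 2.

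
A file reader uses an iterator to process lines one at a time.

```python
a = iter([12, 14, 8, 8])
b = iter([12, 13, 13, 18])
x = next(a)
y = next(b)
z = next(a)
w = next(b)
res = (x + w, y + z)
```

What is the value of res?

Step 1: a iterates [12, 14, 8, 8], b iterates [12, 13, 13, 18].
Step 2: x = next(a) = 12, y = next(b) = 12.
Step 3: z = next(a) = 14, w = next(b) = 13.
Step 4: res = (12 + 13, 12 + 14) = (25, 26).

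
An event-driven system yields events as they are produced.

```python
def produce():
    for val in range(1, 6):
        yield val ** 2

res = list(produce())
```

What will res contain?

Step 1: For each val in range(1, 6), yield val**2:
  val=1: yield 1**2 = 1
  val=2: yield 2**2 = 4
  val=3: yield 3**2 = 9
  val=4: yield 4**2 = 16
  val=5: yield 5**2 = 25
Therefore res = [1, 4, 9, 16, 25].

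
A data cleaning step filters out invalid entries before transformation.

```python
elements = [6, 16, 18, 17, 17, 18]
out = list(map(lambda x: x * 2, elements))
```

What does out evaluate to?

Step 1: Apply lambda x: x * 2 to each element:
  6 -> 12
  16 -> 32
  18 -> 36
  17 -> 34
  17 -> 34
  18 -> 36
Therefore out = [12, 32, 36, 34, 34, 36].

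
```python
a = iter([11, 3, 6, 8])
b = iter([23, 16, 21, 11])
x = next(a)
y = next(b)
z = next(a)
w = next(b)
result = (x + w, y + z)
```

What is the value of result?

Step 1: a iterates [11, 3, 6, 8], b iterates [23, 16, 21, 11].
Step 2: x = next(a) = 11, y = next(b) = 23.
Step 3: z = next(a) = 3, w = next(b) = 16.
Step 4: result = (11 + 16, 23 + 3) = (27, 26).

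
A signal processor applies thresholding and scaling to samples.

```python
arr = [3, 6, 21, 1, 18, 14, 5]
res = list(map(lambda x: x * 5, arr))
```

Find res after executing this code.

Step 1: Apply lambda x: x * 5 to each element:
  3 -> 15
  6 -> 30
  21 -> 105
  1 -> 5
  18 -> 90
  14 -> 70
  5 -> 25
Therefore res = [15, 30, 105, 5, 90, 70, 25].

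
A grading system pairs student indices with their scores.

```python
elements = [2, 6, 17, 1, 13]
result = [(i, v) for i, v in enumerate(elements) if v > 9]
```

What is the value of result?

Step 1: Filter enumerate([2, 6, 17, 1, 13]) keeping v > 9:
  (0, 2): 2 <= 9, excluded
  (1, 6): 6 <= 9, excluded
  (2, 17): 17 > 9, included
  (3, 1): 1 <= 9, excluded
  (4, 13): 13 > 9, included
Therefore result = [(2, 17), (4, 13)].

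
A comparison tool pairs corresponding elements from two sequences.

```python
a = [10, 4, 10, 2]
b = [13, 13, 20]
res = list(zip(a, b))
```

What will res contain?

Step 1: zip stops at shortest (len(a)=4, len(b)=3):
  Index 0: (10, 13)
  Index 1: (4, 13)
  Index 2: (10, 20)
Step 2: Last element of a (2) has no pair, dropped.
Therefore res = [(10, 13), (4, 13), (10, 20)].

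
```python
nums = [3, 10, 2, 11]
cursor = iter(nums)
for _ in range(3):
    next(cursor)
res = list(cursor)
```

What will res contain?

Step 1: Create iterator over [3, 10, 2, 11].
Step 2: Advance 3 positions (consuming [3, 10, 2]).
Step 3: list() collects remaining elements: [11].
Therefore res = [11].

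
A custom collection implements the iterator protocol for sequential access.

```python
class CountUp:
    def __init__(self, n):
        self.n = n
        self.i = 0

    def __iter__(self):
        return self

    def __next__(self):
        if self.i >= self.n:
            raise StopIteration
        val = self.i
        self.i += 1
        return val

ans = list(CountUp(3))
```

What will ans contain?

Step 1: CountUp(3) creates an iterator counting 0 to 2.
Step 2: list() consumes all values: [0, 1, 2].
Therefore ans = [0, 1, 2].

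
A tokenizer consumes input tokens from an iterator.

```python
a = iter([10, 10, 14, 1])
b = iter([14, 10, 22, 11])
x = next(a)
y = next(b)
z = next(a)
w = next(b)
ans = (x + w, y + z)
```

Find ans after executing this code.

Step 1: a iterates [10, 10, 14, 1], b iterates [14, 10, 22, 11].
Step 2: x = next(a) = 10, y = next(b) = 14.
Step 3: z = next(a) = 10, w = next(b) = 10.
Step 4: ans = (10 + 10, 14 + 10) = (20, 24).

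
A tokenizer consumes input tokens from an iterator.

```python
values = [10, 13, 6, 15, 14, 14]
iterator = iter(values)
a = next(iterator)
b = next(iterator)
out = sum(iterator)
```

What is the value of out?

Step 1: Create iterator over [10, 13, 6, 15, 14, 14].
Step 2: a = next() = 10, b = next() = 13.
Step 3: sum() of remaining [6, 15, 14, 14] = 49.
Therefore out = 49.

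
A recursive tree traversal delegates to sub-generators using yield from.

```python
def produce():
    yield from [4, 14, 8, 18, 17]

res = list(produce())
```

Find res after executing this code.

Step 1: yield from delegates to the iterable, yielding each element.
Step 2: Collected values: [4, 14, 8, 18, 17].
Therefore res = [4, 14, 8, 18, 17].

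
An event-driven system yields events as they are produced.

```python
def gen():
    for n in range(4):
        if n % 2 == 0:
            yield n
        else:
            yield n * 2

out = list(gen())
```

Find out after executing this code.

Step 1: For each n in range(4), yield n if even, else n*2:
  n=0 (even): yield 0
  n=1 (odd): yield 1*2 = 2
  n=2 (even): yield 2
  n=3 (odd): yield 3*2 = 6
Therefore out = [0, 2, 2, 6].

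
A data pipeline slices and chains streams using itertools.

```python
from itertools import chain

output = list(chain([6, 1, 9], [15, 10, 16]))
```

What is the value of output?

Step 1: chain() concatenates iterables: [6, 1, 9] + [15, 10, 16].
Therefore output = [6, 1, 9, 15, 10, 16].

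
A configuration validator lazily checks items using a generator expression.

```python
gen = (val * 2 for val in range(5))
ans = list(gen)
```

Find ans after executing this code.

Step 1: For each val in range(5), compute val*2:
  val=0: 0*2 = 0
  val=1: 1*2 = 2
  val=2: 2*2 = 4
  val=3: 3*2 = 6
  val=4: 4*2 = 8
Therefore ans = [0, 2, 4, 6, 8].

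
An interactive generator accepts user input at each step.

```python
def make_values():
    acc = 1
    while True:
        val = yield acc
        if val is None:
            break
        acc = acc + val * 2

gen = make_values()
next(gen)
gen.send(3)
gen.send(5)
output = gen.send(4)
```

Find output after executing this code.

Step 1: next() -> yield acc=1.
Step 2: send(3) -> val=3, acc = 1 + 3*2 = 7, yield 7.
Step 3: send(5) -> val=5, acc = 7 + 5*2 = 17, yield 17.
Step 4: send(4) -> val=4, acc = 17 + 4*2 = 25, yield 25.
Therefore output = 25.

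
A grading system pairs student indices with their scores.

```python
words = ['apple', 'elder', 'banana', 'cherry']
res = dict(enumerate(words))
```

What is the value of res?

Step 1: enumerate pairs indices with words:
  0 -> 'apple'
  1 -> 'elder'
  2 -> 'banana'
  3 -> 'cherry'
Therefore res = {0: 'apple', 1: 'elder', 2: 'banana', 3: 'cherry'}.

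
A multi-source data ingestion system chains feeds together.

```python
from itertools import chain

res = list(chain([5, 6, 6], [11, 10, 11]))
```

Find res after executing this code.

Step 1: chain() concatenates iterables: [5, 6, 6] + [11, 10, 11].
Therefore res = [5, 6, 6, 11, 10, 11].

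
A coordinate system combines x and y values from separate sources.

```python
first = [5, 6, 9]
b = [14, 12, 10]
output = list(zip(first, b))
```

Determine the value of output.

Step 1: zip pairs elements at same index:
  Index 0: (5, 14)
  Index 1: (6, 12)
  Index 2: (9, 10)
Therefore output = [(5, 14), (6, 12), (9, 10)].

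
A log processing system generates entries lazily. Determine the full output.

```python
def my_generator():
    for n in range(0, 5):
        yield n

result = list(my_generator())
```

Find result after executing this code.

Step 1: The generator yields each value from range(0, 5).
Step 2: list() consumes all yields: [0, 1, 2, 3, 4].
Therefore result = [0, 1, 2, 3, 4].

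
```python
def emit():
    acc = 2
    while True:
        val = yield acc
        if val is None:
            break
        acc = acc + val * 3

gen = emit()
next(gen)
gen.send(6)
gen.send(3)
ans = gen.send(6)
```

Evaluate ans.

Step 1: next() -> yield acc=2.
Step 2: send(6) -> val=6, acc = 2 + 6*3 = 20, yield 20.
Step 3: send(3) -> val=3, acc = 20 + 3*3 = 29, yield 29.
Step 4: send(6) -> val=6, acc = 29 + 6*3 = 47, yield 47.
Therefore ans = 47.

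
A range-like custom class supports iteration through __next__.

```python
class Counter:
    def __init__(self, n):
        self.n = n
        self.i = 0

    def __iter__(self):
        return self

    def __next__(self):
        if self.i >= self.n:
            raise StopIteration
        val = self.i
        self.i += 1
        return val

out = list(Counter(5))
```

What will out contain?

Step 1: Counter(5) creates an iterator counting 0 to 4.
Step 2: list() consumes all values: [0, 1, 2, 3, 4].
Therefore out = [0, 1, 2, 3, 4].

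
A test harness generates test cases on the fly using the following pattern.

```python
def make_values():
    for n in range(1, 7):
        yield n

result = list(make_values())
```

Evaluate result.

Step 1: The generator yields each value from range(1, 7).
Step 2: list() consumes all yields: [1, 2, 3, 4, 5, 6].
Therefore result = [1, 2, 3, 4, 5, 6].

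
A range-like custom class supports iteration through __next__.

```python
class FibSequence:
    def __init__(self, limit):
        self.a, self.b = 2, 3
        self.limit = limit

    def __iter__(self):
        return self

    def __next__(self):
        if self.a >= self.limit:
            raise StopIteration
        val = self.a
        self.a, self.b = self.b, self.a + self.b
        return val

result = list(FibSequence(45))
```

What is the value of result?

Step 1: Fibonacci-like sequence (a=2, b=3) until >= 45:
  Yield 2, then a,b = 3,5
  Yield 3, then a,b = 5,8
  Yield 5, then a,b = 8,13
  Yield 8, then a,b = 13,21
  Yield 13, then a,b = 21,34
  Yield 21, then a,b = 34,55
  Yield 34, then a,b = 55,89
Step 2: 55 >= 45, stop.
Therefore result = [2, 3, 5, 8, 13, 21, 34].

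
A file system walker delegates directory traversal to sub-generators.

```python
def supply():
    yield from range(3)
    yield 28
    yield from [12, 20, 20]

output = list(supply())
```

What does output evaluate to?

Step 1: Trace yields in order:
  yield 0
  yield 1
  yield 2
  yield 28
  yield 12
  yield 20
  yield 20
Therefore output = [0, 1, 2, 28, 12, 20, 20].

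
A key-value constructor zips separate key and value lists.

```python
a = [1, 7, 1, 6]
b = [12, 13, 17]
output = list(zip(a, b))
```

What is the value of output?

Step 1: zip stops at shortest (len(a)=4, len(b)=3):
  Index 0: (1, 12)
  Index 1: (7, 13)
  Index 2: (1, 17)
Step 2: Last element of a (6) has no pair, dropped.
Therefore output = [(1, 12), (7, 13), (1, 17)].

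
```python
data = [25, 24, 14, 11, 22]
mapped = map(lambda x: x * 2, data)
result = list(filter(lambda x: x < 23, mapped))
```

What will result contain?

Step 1: Map x * 2:
  25 -> 50
  24 -> 48
  14 -> 28
  11 -> 22
  22 -> 44
Step 2: Filter for < 23:
  50: removed
  48: removed
  28: removed
  22: kept
  44: removed
Therefore result = [22].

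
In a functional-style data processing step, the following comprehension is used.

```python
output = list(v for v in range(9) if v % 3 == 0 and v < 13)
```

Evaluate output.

Step 1: Filter range(9) where v % 3 == 0 and v < 13:
  v=0: both conditions met, included
  v=1: excluded (1 % 3 != 0)
  v=2: excluded (2 % 3 != 0)
  v=3: both conditions met, included
  v=4: excluded (4 % 3 != 0)
  v=5: excluded (5 % 3 != 0)
  v=6: both conditions met, included
  v=7: excluded (7 % 3 != 0)
  v=8: excluded (8 % 3 != 0)
Therefore output = [0, 3, 6].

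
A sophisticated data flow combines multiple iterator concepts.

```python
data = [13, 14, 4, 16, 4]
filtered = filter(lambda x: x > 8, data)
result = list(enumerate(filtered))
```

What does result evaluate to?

Step 1: Filter [13, 14, 4, 16, 4] for > 8: [13, 14, 16].
Step 2: enumerate re-indexes from 0: [(0, 13), (1, 14), (2, 16)].
Therefore result = [(0, 13), (1, 14), (2, 16)].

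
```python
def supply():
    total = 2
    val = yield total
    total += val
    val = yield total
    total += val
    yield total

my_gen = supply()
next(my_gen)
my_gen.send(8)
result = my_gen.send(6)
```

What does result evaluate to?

Step 1: next() -> yield total=2.
Step 2: send(8) -> val=8, total = 2+8 = 10, yield 10.
Step 3: send(6) -> val=6, total = 10+6 = 16, yield 16.
Therefore result = 16.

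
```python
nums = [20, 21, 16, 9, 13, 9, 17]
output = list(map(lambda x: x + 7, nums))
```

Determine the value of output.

Step 1: Apply lambda x: x + 7 to each element:
  20 -> 27
  21 -> 28
  16 -> 23
  9 -> 16
  13 -> 20
  9 -> 16
  17 -> 24
Therefore output = [27, 28, 23, 16, 20, 16, 24].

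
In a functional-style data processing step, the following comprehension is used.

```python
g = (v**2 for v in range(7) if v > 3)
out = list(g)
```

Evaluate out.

Step 1: For range(7), keep v > 3, then square:
  v=0: 0 <= 3, excluded
  v=1: 1 <= 3, excluded
  v=2: 2 <= 3, excluded
  v=3: 3 <= 3, excluded
  v=4: 4 > 3, yield 4**2 = 16
  v=5: 5 > 3, yield 5**2 = 25
  v=6: 6 > 3, yield 6**2 = 36
Therefore out = [16, 25, 36].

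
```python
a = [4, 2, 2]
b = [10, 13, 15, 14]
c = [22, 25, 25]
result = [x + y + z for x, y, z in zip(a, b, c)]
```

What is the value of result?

Step 1: zip three lists (truncates to shortest, len=3):
  4 + 10 + 22 = 36
  2 + 13 + 25 = 40
  2 + 15 + 25 = 42
Therefore result = [36, 40, 42].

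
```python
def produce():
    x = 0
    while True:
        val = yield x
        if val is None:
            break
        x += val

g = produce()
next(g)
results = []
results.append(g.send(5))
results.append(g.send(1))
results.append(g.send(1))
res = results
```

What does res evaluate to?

Step 1: next(g) -> yield 0.
Step 2: send(5) -> x = 5, yield 5.
Step 3: send(1) -> x = 6, yield 6.
Step 4: send(1) -> x = 7, yield 7.
Therefore res = [5, 6, 7].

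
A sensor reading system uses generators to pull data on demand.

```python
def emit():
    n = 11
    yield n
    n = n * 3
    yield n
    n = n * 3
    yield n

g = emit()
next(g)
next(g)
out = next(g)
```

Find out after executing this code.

Step 1: Trace through generator execution:
  Yield 1: n starts at 11, yield 11
  Yield 2: n = 11 * 3 = 33, yield 33
  Yield 3: n = 33 * 3 = 99, yield 99
Step 2: First next() gets 11, second next() gets the second value, third next() yields 99.
Therefore out = 99.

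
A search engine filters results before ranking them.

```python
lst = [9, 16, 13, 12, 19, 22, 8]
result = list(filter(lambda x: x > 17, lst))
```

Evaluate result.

Step 1: Filter elements > 17:
  9: removed
  16: removed
  13: removed
  12: removed
  19: kept
  22: kept
  8: removed
Therefore result = [19, 22].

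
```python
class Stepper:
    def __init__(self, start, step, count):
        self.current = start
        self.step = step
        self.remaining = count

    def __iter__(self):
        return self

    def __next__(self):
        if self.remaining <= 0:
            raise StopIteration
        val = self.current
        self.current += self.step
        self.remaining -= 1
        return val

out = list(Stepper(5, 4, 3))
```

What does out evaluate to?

Step 1: Stepper starts at 5, increments by 4, for 3 steps:
  Yield 5, then current += 4
  Yield 9, then current += 4
  Yield 13, then current += 4
Therefore out = [5, 9, 13].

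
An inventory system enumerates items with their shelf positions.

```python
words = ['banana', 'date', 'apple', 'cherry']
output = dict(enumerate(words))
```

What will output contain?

Step 1: enumerate pairs indices with words:
  0 -> 'banana'
  1 -> 'date'
  2 -> 'apple'
  3 -> 'cherry'
Therefore output = {0: 'banana', 1: 'date', 2: 'apple', 3: 'cherry'}.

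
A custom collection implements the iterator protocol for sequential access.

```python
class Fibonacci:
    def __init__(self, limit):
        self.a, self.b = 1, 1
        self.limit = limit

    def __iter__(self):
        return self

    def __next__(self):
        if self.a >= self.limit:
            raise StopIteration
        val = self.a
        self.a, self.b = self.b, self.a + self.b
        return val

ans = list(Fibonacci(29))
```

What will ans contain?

Step 1: Fibonacci-like sequence (a=1, b=1) until >= 29:
  Yield 1, then a,b = 1,2
  Yield 1, then a,b = 2,3
  Yield 2, then a,b = 3,5
  Yield 3, then a,b = 5,8
  Yield 5, then a,b = 8,13
  Yield 8, then a,b = 13,21
  Yield 13, then a,b = 21,34
  Yield 21, then a,b = 34,55
Step 2: 34 >= 29, stop.
Therefore ans = [1, 1, 2, 3, 5, 8, 13, 21].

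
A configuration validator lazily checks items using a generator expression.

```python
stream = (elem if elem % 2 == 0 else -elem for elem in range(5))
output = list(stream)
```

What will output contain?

Step 1: For each elem in range(5), yield elem if even, else -elem:
  elem=0: even, yield 0
  elem=1: odd, yield -1
  elem=2: even, yield 2
  elem=3: odd, yield -3
  elem=4: even, yield 4
Therefore output = [0, -1, 2, -3, 4].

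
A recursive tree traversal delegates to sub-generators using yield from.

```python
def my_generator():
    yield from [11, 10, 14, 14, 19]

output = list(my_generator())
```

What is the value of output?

Step 1: yield from delegates to the iterable, yielding each element.
Step 2: Collected values: [11, 10, 14, 14, 19].
Therefore output = [11, 10, 14, 14, 19].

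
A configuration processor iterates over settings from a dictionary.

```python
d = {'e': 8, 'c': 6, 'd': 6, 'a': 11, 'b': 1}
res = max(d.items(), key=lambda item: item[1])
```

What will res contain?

Step 1: Find item with maximum value:
  ('e', 8)
  ('c', 6)
  ('d', 6)
  ('a', 11)
  ('b', 1)
Step 2: Maximum value is 11 at key 'a'.
Therefore res = ('a', 11).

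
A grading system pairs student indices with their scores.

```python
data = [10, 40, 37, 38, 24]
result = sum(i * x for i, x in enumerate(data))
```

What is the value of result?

Step 1: Compute i * x for each (i, x) in enumerate([10, 40, 37, 38, 24]):
  i=0, x=10: 0*10 = 0
  i=1, x=40: 1*40 = 40
  i=2, x=37: 2*37 = 74
  i=3, x=38: 3*38 = 114
  i=4, x=24: 4*24 = 96
Step 2: sum = 0 + 40 + 74 + 114 + 96 = 324.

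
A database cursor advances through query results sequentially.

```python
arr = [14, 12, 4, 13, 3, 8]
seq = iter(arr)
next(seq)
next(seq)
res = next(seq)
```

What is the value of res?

Step 1: Create iterator over [14, 12, 4, 13, 3, 8].
Step 2: next() consumes 14.
Step 3: next() consumes 12.
Step 4: next() returns 4.
Therefore res = 4.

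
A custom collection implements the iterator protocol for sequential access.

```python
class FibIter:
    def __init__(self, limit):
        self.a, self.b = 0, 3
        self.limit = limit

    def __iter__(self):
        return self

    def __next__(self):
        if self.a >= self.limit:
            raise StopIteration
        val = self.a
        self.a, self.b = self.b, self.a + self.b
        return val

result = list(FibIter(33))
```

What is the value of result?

Step 1: Fibonacci-like sequence (a=0, b=3) until >= 33:
  Yield 0, then a,b = 3,3
  Yield 3, then a,b = 3,6
  Yield 3, then a,b = 6,9
  Yield 6, then a,b = 9,15
  Yield 9, then a,b = 15,24
  Yield 15, then a,b = 24,39
  Yield 24, then a,b = 39,63
Step 2: 39 >= 33, stop.
Therefore result = [0, 3, 3, 6, 9, 15, 24].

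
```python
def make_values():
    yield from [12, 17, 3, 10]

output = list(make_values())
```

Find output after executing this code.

Step 1: yield from delegates to the iterable, yielding each element.
Step 2: Collected values: [12, 17, 3, 10].
Therefore output = [12, 17, 3, 10].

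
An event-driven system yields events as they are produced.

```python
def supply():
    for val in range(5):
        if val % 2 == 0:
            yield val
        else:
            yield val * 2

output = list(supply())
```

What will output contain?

Step 1: For each val in range(5), yield val if even, else val*2:
  val=0 (even): yield 0
  val=1 (odd): yield 1*2 = 2
  val=2 (even): yield 2
  val=3 (odd): yield 3*2 = 6
  val=4 (even): yield 4
Therefore output = [0, 2, 2, 6, 4].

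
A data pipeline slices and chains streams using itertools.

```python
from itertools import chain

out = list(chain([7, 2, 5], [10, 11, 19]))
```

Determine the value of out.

Step 1: chain() concatenates iterables: [7, 2, 5] + [10, 11, 19].
Therefore out = [7, 2, 5, 10, 11, 19].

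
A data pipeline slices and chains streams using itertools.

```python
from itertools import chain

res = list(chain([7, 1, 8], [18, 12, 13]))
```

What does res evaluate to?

Step 1: chain() concatenates iterables: [7, 1, 8] + [18, 12, 13].
Therefore res = [7, 1, 8, 18, 12, 13].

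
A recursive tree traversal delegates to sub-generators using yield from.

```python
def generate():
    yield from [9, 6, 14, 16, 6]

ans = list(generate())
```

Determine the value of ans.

Step 1: yield from delegates to the iterable, yielding each element.
Step 2: Collected values: [9, 6, 14, 16, 6].
Therefore ans = [9, 6, 14, 16, 6].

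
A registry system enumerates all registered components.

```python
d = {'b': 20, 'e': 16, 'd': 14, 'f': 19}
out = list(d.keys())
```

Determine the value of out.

Step 1: d.keys() returns the dictionary keys in insertion order.
Therefore out = ['b', 'e', 'd', 'f'].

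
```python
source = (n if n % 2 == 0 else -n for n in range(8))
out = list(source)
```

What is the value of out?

Step 1: For each n in range(8), yield n if even, else -n:
  n=0: even, yield 0
  n=1: odd, yield -1
  n=2: even, yield 2
  n=3: odd, yield -3
  n=4: even, yield 4
  n=5: odd, yield -5
  n=6: even, yield 6
  n=7: odd, yield -7
Therefore out = [0, -1, 2, -3, 4, -5, 6, -7].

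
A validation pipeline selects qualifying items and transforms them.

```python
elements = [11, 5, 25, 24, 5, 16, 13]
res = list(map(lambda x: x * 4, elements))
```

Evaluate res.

Step 1: Apply lambda x: x * 4 to each element:
  11 -> 44
  5 -> 20
  25 -> 100
  24 -> 96
  5 -> 20
  16 -> 64
  13 -> 52
Therefore res = [44, 20, 100, 96, 20, 64, 52].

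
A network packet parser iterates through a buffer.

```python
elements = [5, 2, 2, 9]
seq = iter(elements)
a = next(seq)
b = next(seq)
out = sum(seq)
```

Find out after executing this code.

Step 1: Create iterator over [5, 2, 2, 9].
Step 2: a = next() = 5, b = next() = 2.
Step 3: sum() of remaining [2, 9] = 11.
Therefore out = 11.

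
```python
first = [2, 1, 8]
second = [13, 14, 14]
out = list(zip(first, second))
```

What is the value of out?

Step 1: zip pairs elements at same index:
  Index 0: (2, 13)
  Index 1: (1, 14)
  Index 2: (8, 14)
Therefore out = [(2, 13), (1, 14), (8, 14)].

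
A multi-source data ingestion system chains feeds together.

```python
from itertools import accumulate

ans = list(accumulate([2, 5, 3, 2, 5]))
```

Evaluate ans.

Step 1: accumulate computes running sums:
  + 2 = 2
  + 5 = 7
  + 3 = 10
  + 2 = 12
  + 5 = 17
Therefore ans = [2, 7, 10, 12, 17].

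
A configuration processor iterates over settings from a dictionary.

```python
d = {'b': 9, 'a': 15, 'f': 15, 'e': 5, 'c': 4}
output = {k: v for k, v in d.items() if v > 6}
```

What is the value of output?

Step 1: Filter items where value > 6:
  'b': 9 > 6: kept
  'a': 15 > 6: kept
  'f': 15 > 6: kept
  'e': 5 <= 6: removed
  'c': 4 <= 6: removed
Therefore output = {'b': 9, 'a': 15, 'f': 15}.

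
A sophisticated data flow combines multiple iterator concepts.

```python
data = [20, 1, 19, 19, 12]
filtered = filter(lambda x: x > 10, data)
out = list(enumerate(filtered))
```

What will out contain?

Step 1: Filter [20, 1, 19, 19, 12] for > 10: [20, 19, 19, 12].
Step 2: enumerate re-indexes from 0: [(0, 20), (1, 19), (2, 19), (3, 12)].
Therefore out = [(0, 20), (1, 19), (2, 19), (3, 12)].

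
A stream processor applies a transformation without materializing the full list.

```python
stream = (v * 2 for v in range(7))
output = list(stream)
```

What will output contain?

Step 1: For each v in range(7), compute v*2:
  v=0: 0*2 = 0
  v=1: 1*2 = 2
  v=2: 2*2 = 4
  v=3: 3*2 = 6
  v=4: 4*2 = 8
  v=5: 5*2 = 10
  v=6: 6*2 = 12
Therefore output = [0, 2, 4, 6, 8, 10, 12].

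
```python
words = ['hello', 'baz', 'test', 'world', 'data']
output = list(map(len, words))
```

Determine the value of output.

Step 1: Map len() to each word:
  'hello' -> 5
  'baz' -> 3
  'test' -> 4
  'world' -> 5
  'data' -> 4
Therefore output = [5, 3, 4, 5, 4].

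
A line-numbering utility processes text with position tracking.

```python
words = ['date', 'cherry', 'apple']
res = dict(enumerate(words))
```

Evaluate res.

Step 1: enumerate pairs indices with words:
  0 -> 'date'
  1 -> 'cherry'
  2 -> 'apple'
Therefore res = {0: 'date', 1: 'cherry', 2: 'apple'}.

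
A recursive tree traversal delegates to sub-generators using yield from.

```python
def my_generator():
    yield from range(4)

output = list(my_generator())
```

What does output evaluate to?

Step 1: yield from delegates to the iterable, yielding each element.
Step 2: Collected values: [0, 1, 2, 3].
Therefore output = [0, 1, 2, 3].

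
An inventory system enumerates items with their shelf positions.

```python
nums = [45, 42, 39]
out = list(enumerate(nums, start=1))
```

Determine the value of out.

Step 1: enumerate with start=1:
  (1, 45)
  (2, 42)
  (3, 39)
Therefore out = [(1, 45), (2, 42), (3, 39)].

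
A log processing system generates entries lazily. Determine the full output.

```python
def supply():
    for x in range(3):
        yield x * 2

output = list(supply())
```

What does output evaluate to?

Step 1: For each x in range(3), yield x * 2:
  x=0: yield 0 * 2 = 0
  x=1: yield 1 * 2 = 2
  x=2: yield 2 * 2 = 4
Therefore output = [0, 2, 4].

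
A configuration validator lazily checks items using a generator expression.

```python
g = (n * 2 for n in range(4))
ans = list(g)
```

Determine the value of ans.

Step 1: For each n in range(4), compute n*2:
  n=0: 0*2 = 0
  n=1: 1*2 = 2
  n=2: 2*2 = 4
  n=3: 3*2 = 6
Therefore ans = [0, 2, 4, 6].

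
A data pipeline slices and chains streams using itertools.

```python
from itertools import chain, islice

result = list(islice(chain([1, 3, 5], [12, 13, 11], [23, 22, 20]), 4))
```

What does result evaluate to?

Step 1: chain([1, 3, 5], [12, 13, 11], [23, 22, 20]) = [1, 3, 5, 12, 13, 11, 23, 22, 20].
Step 2: islice takes first 4 elements: [1, 3, 5, 12].
Therefore result = [1, 3, 5, 12].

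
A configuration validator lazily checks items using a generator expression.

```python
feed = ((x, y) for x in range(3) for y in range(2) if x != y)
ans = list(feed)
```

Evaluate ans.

Step 1: Nested generator over range(3) x range(2) where x != y:
  (0, 0): excluded (x == y)
  (0, 1): included
  (1, 0): included
  (1, 1): excluded (x == y)
  (2, 0): included
  (2, 1): included
Therefore ans = [(0, 1), (1, 0), (2, 0), (2, 1)].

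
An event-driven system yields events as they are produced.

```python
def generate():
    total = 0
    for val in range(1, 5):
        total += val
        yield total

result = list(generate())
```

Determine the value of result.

Step 1: Generator accumulates running sum:
  val=1: total = 1, yield 1
  val=2: total = 3, yield 3
  val=3: total = 6, yield 6
  val=4: total = 10, yield 10
Therefore result = [1, 3, 6, 10].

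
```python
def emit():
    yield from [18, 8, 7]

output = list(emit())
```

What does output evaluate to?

Step 1: yield from delegates to the iterable, yielding each element.
Step 2: Collected values: [18, 8, 7].
Therefore output = [18, 8, 7].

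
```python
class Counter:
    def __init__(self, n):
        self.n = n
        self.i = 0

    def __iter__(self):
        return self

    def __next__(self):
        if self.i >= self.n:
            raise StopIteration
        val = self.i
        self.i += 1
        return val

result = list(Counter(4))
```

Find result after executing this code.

Step 1: Counter(4) creates an iterator counting 0 to 3.
Step 2: list() consumes all values: [0, 1, 2, 3].
Therefore result = [0, 1, 2, 3].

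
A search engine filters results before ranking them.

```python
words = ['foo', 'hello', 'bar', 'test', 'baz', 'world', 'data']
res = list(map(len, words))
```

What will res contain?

Step 1: Map len() to each word:
  'foo' -> 3
  'hello' -> 5
  'bar' -> 3
  'test' -> 4
  'baz' -> 3
  'world' -> 5
  'data' -> 4
Therefore res = [3, 5, 3, 4, 3, 5, 4].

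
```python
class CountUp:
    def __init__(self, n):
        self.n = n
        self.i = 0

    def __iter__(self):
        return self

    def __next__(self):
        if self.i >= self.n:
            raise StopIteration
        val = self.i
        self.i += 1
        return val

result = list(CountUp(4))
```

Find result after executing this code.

Step 1: CountUp(4) creates an iterator counting 0 to 3.
Step 2: list() consumes all values: [0, 1, 2, 3].
Therefore result = [0, 1, 2, 3].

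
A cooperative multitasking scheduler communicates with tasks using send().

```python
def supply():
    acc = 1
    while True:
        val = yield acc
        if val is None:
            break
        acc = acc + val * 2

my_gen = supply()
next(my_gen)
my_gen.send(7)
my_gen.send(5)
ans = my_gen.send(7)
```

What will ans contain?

Step 1: next() -> yield acc=1.
Step 2: send(7) -> val=7, acc = 1 + 7*2 = 15, yield 15.
Step 3: send(5) -> val=5, acc = 15 + 5*2 = 25, yield 25.
Step 4: send(7) -> val=7, acc = 25 + 7*2 = 39, yield 39.
Therefore ans = 39.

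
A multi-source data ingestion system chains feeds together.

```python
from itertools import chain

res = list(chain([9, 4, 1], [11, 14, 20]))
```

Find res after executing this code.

Step 1: chain() concatenates iterables: [9, 4, 1] + [11, 14, 20].
Therefore res = [9, 4, 1, 11, 14, 20].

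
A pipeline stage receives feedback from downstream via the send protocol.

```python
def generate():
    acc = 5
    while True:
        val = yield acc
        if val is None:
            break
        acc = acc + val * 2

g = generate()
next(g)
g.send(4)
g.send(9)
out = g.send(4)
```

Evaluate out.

Step 1: next() -> yield acc=5.
Step 2: send(4) -> val=4, acc = 5 + 4*2 = 13, yield 13.
Step 3: send(9) -> val=9, acc = 13 + 9*2 = 31, yield 31.
Step 4: send(4) -> val=4, acc = 31 + 4*2 = 39, yield 39.
Therefore out = 39.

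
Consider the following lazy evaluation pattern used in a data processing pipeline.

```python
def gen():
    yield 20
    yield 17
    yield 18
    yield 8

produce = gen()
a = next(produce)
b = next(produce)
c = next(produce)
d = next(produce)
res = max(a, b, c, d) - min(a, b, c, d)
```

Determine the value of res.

Step 1: Create generator and consume all values:
  a = next(produce) = 20
  b = next(produce) = 17
  c = next(produce) = 18
  d = next(produce) = 8
Step 2: max = 20, min = 8, res = 20 - 8 = 12.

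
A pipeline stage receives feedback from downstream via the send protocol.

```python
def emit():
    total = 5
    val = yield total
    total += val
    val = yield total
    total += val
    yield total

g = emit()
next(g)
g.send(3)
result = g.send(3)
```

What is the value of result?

Step 1: next() -> yield total=5.
Step 2: send(3) -> val=3, total = 5+3 = 8, yield 8.
Step 3: send(3) -> val=3, total = 8+3 = 11, yield 11.
Therefore result = 11.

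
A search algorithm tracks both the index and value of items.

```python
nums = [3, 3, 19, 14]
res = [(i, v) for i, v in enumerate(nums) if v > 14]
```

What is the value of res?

Step 1: Filter enumerate([3, 3, 19, 14]) keeping v > 14:
  (0, 3): 3 <= 14, excluded
  (1, 3): 3 <= 14, excluded
  (2, 19): 19 > 14, included
  (3, 14): 14 <= 14, excluded
Therefore res = [(2, 19)].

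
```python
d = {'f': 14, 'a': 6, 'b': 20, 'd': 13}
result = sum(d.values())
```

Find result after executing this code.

Step 1: d.values() = [14, 6, 20, 13].
Step 2: sum = 53.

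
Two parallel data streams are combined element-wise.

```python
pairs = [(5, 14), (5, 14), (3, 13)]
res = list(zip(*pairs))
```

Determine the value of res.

Step 1: zip(*pairs) transposes: unzips [(5, 14), (5, 14), (3, 13)] into separate sequences.
Step 2: First elements: (5, 5, 3), second elements: (14, 14, 13).
Therefore res = [(5, 5, 3), (14, 14, 13)].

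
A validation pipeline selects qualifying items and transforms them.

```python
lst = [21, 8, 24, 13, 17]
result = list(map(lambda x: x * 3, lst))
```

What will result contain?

Step 1: Apply lambda x: x * 3 to each element:
  21 -> 63
  8 -> 24
  24 -> 72
  13 -> 39
  17 -> 51
Therefore result = [63, 24, 72, 39, 51].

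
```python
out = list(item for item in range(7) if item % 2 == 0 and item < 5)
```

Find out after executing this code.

Step 1: Filter range(7) where item % 2 == 0 and item < 5:
  item=0: both conditions met, included
  item=1: excluded (1 % 2 != 0)
  item=2: both conditions met, included
  item=3: excluded (3 % 2 != 0)
  item=4: both conditions met, included
  item=5: excluded (5 % 2 != 0, 5 >= 5)
  item=6: excluded (6 >= 5)
Therefore out = [0, 2, 4].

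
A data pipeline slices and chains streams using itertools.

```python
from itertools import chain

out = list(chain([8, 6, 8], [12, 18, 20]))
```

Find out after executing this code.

Step 1: chain() concatenates iterables: [8, 6, 8] + [12, 18, 20].
Therefore out = [8, 6, 8, 12, 18, 20].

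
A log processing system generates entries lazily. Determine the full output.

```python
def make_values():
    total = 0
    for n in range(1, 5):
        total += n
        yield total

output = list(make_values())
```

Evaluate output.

Step 1: Generator accumulates running sum:
  n=1: total = 1, yield 1
  n=2: total = 3, yield 3
  n=3: total = 6, yield 6
  n=4: total = 10, yield 10
Therefore output = [1, 3, 6, 10].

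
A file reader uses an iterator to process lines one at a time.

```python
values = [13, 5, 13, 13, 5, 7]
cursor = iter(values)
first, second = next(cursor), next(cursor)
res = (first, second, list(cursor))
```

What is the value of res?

Step 1: Create iterator over [13, 5, 13, 13, 5, 7].
Step 2: first = 13, second = 5.
Step 3: Remaining elements: [13, 13, 5, 7].
Therefore res = (13, 5, [13, 13, 5, 7]).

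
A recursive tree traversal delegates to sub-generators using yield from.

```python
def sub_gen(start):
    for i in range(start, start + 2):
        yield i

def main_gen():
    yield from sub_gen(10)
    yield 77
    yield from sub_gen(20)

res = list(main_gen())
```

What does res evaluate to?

Step 1: main_gen() delegates to sub_gen(10):
  yield 10
  yield 11
Step 2: yield 77
Step 3: Delegates to sub_gen(20):
  yield 20
  yield 21
Therefore res = [10, 11, 77, 20, 21].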